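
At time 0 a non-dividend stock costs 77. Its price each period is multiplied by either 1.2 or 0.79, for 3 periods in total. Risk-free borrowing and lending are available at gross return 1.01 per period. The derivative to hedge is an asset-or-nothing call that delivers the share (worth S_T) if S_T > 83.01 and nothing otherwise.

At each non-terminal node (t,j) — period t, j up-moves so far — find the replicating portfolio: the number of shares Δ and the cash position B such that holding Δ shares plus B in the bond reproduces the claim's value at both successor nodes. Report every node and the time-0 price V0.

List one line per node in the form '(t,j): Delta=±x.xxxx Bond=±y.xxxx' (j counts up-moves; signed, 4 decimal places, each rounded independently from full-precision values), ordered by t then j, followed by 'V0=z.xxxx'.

Under the risk-neutral measure, an up-move has probability p* = (R−d)/(u−d) = 0.5366 and values discount at R = 1.01.
Payoff layer (t=3): V(3,0)=0.0000, V(3,1)=0.0000, V(3,2)=87.5952, V(3,3)=133.0560
  t=2,j=0: stock 48.0557 → up 57.6668 (V=0.0000), down 37.9640 (V=0.0000). Price 0.0000; hedge Δ=0.0000, bond B=0.0000.
  t=2,j=1: stock 72.9960 → up 87.5952 (V=87.5952), down 57.6668 (V=0.0000). Price 46.5369; hedge Δ=2.9268, bond B=-167.1099.
  t=2,j=2: stock 110.8800 → up 133.0560 (V=133.0560), down 87.5952 (V=87.5952). Price 110.8800; hedge Δ=1.0000, bond B=0.0000.
  t=1,j=0: stock 60.8300 → up 72.9960 (V=46.5369), down 48.0557 (V=0.0000). Price 24.7238; hedge Δ=1.8659, bond B=-88.7809.
  t=1,j=1: stock 92.4000 → up 110.8800 (V=110.8800), down 72.9960 (V=46.5369). Price 80.2599; hedge Δ=1.6984, bond B=-76.6744.
  t=0,j=0: stock 77.0000 → up 92.4000 (V=80.2599), down 60.8300 (V=24.7238). Price 53.9838; hedge Δ=1.7591, bond B=-81.4701.
Self-financing check: at every node Δ·S+B equals the discounted successor values.

(0,0): Delta=1.7591 Bond=-81.4701
(1,0): Delta=1.8659 Bond=-88.7809
(1,1): Delta=1.6984 Bond=-76.6744
(2,0): Delta=0.0000 Bond=0.0000
(2,1): Delta=2.9268 Bond=-167.1099
(2,2): Delta=1.0000 Bond=0.0000
V0=53.9838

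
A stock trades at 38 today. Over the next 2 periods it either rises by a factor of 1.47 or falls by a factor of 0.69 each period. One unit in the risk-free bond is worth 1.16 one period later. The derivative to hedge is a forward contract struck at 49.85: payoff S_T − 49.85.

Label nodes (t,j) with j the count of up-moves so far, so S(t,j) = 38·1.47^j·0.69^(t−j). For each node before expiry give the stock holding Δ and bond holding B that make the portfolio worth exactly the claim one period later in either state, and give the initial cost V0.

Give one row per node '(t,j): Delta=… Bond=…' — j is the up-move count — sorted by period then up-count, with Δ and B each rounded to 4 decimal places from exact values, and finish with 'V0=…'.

The replicating-portfolio and risk-neutral prices coincide; use p* = (1.16−0.69)/(1.47−0.69) = 0.6026 for the latter.
Terminal values V(2,·): V(2,0)=-31.7582, V(2,1)=-11.3066, V(2,2)=32.2642
Node (1,0) S=26.2200: V=(p*·-11.3066+(1−p*)·-31.7582)/1.16=-16.7541; Δ=(-11.3066−-31.7582)/(38.5434−18.0918)=1.0000; B=V−Δ·S=-42.9741
Node (1,1) S=55.8600: V=(p*·32.2642+(1−p*)·-11.3066)/1.16=12.8859; Δ=(32.2642−-11.3066)/(82.1142−38.5434)=1.0000; B=V−Δ·S=-42.9741
Node (0,0) S=38.0000: V=(p*·12.8859+(1−p*)·-16.7541)/1.16=0.9533; Δ=(12.8859−-16.7541)/(55.8600−26.2200)=1.0000; B=V−Δ·S=-37.0467
Each (Δ,B) replicates both successor values, so the strategy is self-financing and V0 is arbitrage-free.

(0,0): Delta=1.0000 Bond=-37.0467
(1,0): Delta=1.0000 Bond=-42.9741
(1,1): Delta=1.0000 Bond=-42.9741
V0=0.9533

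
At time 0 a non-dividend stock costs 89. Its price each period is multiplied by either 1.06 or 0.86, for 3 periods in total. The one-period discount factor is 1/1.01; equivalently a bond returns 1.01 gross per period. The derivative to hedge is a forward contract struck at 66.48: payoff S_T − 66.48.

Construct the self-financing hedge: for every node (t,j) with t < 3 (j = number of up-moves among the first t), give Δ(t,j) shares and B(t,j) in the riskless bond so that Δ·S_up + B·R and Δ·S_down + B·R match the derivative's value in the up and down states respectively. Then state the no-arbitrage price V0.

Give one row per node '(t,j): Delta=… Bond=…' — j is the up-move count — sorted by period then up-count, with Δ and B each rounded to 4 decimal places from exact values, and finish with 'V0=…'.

(0,0): Delta=1.0000 Bond=-64.5248
(1,0): Delta=1.0000 Bond=-65.1701
(1,1): Delta=1.0000 Bond=-65.1701
(2,0): Delta=1.0000 Bond=-65.8218
(2,1): Delta=1.0000 Bond=-65.8218
(2,2): Delta=1.0000 Bond=-65.8218
V0=24.4752

No-arbitrage ⇒ martingale measure with p* = (R−d)/(u−d) = 0.7500.
Terminal payoffs: V(3,0)=-9.8710, V(3,1)=3.2939, V(3,2)=19.5203, V(3,3)=39.5204
  t=2,j=0: stock 65.8244 → up 69.7739 (V=3.2939), down 56.6090 (V=-9.8710). Price 0.0026; hedge Δ=1.0000, bond B=-65.8218.
  t=2,j=1: stock 81.1324 → up 86.0003 (V=19.5203), down 69.7739 (V=3.2939). Price 15.3106; hedge Δ=1.0000, bond B=-65.8218.
  t=2,j=2: stock 100.0004 → up 106.0004 (V=39.5204), down 86.0003 (V=19.5203). Price 34.1786; hedge Δ=1.0000, bond B=-65.8218.
  t=1,j=0: stock 76.5400 → up 81.1324 (V=15.3106), down 65.8244 (V=0.0026). Price 11.3699; hedge Δ=1.0000, bond B=-65.1701.
  t=1,j=1: stock 94.3400 → up 100.0004 (V=34.1786), down 81.1324 (V=15.3106). Price 29.1699; hedge Δ=1.0000, bond B=-65.1701.
  t=0,j=0: stock 89.0000 → up 94.3400 (V=29.1699), down 76.5400 (V=11.3699). Price 24.4752; hedge Δ=1.0000, bond B=-64.5248.
Check: Δ(0,0)·S0 + B(0,0) = 24.4752 = V0.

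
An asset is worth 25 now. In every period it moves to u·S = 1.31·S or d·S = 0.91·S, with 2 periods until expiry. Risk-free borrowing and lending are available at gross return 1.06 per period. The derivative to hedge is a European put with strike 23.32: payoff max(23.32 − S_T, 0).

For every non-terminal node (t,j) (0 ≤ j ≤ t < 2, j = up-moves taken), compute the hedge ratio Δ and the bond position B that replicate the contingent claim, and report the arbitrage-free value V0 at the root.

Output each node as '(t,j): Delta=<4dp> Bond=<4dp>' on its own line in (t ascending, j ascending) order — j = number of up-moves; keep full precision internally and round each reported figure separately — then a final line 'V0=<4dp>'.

(0,0): Delta=-0.1543 Bond=4.7683
(1,0): Delta=-0.2876 Bond=8.0871
(1,1): Delta=0.0000 Bond=0.0000
V0=0.9100

Since d<R<u, set p* = (R−d)/(u−d) = 0.3750; price each node as the discounted p*-expectation of its children.
Terminal payoffs: V(2,0)=2.6175, V(2,1)=0.0000, V(2,2)=0.0000
  t=1,j=0: stock 22.7500 → up 29.8025 (V=0.0000), down 20.7025 (V=2.6175). Price 1.5433; hedge Δ=-0.2876, bond B=8.0871.
  t=1,j=1: stock 32.7500 → up 42.9025 (V=0.0000), down 29.8025 (V=0.0000). Price 0.0000; hedge Δ=0.0000, bond B=0.0000.
  t=0,j=0: stock 25.0000 → up 32.7500 (V=0.0000), down 22.7500 (V=1.5433). Price 0.9100; hedge Δ=-0.1543, bond B=4.7683.
Root portfolio cost Δ·25+B reproduces V0=0.9100.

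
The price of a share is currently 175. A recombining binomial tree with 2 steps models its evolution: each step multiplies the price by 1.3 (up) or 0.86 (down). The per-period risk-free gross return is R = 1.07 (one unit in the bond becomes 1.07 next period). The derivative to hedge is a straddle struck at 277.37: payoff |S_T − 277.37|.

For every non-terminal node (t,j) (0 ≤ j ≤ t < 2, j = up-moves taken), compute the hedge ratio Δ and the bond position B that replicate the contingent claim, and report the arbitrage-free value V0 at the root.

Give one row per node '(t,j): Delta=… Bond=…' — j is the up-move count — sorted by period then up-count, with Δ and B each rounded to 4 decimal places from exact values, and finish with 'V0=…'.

The replicating-portfolio and risk-neutral prices coincide; use p* = (1.07−0.86)/(1.3−0.86) = 0.4773 for the latter.
Payoff layer (t=2): V(2,0)=147.9400, V(2,1)=81.7200, V(2,2)=18.3800
(1,0): S=150.5000. Δ = (V_up−V_dn)/(S_up−S_dn) = (81.7200−147.9400)/(195.6500−129.4300) = -1.0000. V = [p*·81.7200 + (1−p*)·147.9400]/1.07 = 108.7243. B = V − Δ·S = 259.2243.
(1,1): S=227.5000. Δ = (V_up−V_dn)/(S_up−S_dn) = (18.3800−81.7200)/(295.7500−195.6500) = -0.6328. V = [p*·18.3800 + (1−p*)·81.7200]/1.07 = 48.1211. B = V − Δ·S = 192.0756.
(0,0): S=175.0000. Δ = (V_up−V_dn)/(S_up−S_dn) = (48.1211−108.7243)/(227.5000−150.5000) = -0.7871. V = [p*·48.1211 + (1−p*)·108.7243]/1.07 = 74.5795. B = V − Δ·S = 212.3141.
Each (Δ,B) replicates both successor values, so the strategy is self-financing and V0 is arbitrage-free.

(0,0): Delta=-0.7871 Bond=212.3141
(1,0): Delta=-1.0000 Bond=259.2243
(1,1): Delta=-0.6328 Bond=192.0756
V0=74.5795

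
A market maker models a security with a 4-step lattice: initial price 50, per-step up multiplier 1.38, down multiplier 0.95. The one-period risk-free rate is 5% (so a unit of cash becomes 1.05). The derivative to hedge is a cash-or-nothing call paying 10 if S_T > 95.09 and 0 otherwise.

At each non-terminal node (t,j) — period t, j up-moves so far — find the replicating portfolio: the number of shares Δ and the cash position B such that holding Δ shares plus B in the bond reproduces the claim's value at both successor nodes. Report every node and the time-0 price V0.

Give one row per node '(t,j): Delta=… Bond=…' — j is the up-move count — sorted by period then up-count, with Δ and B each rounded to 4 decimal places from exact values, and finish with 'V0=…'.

(0,0): Delta=0.0500 Bond=-2.1597
(1,0): Delta=0.0240 Bond=-1.0322
(1,1): Delta=0.1091 Bond=-6.3451
(2,0): Delta=0.0000 Bond=0.0000
(2,1): Delta=0.0786 Bond=-4.6602
(2,2): Delta=0.1785 Bond=-13.2694
(3,0): Delta=0.0000 Bond=0.0000
(3,1): Delta=0.0000 Bond=0.0000
(3,2): Delta=0.2571 Bond=-21.0410
(3,3): Delta=0.0000 Bond=9.5238
V0=0.3417

Under the risk-neutral measure, an up-move has probability p* = (R−d)/(u−d) = 0.2326 and values discount at R = 1.05.
At expiry t=4: V(4,0)=0.0000, V(4,1)=0.0000, V(4,2)=0.0000, V(4,3)=10.0000, V(4,4)=10.0000
(3,0): S=42.8687. Δ = (V_up−V_dn)/(S_up−S_dn) = (0.0000−0.0000)/(59.1589−40.7253) = 0.0000. V = [p*·0.0000 + (1−p*)·0.0000]/1.05 = 0.0000. B = V − Δ·S = 0.0000.
(3,1): S=62.2725. Δ = (V_up−V_dn)/(S_up−S_dn) = (0.0000−0.0000)/(85.9360−59.1589) = 0.0000. V = [p*·0.0000 + (1−p*)·0.0000]/1.05 = 0.0000. B = V − Δ·S = 0.0000.
(3,2): S=90.4590. Δ = (V_up−V_dn)/(S_up−S_dn) = (10.0000−0.0000)/(124.8334−85.9360) = 0.2571. V = [p*·10.0000 + (1−p*)·0.0000]/1.05 = 2.2148. B = V − Δ·S = -21.0410.
(3,3): S=131.4036. Δ = (V_up−V_dn)/(S_up−S_dn) = (10.0000−10.0000)/(181.3370−124.8334) = 0.0000. V = [p*·10.0000 + (1−p*)·10.0000]/1.05 = 9.5238. B = V − Δ·S = 9.5238.
(2,0): S=45.1250. Δ = (V_up−V_dn)/(S_up−S_dn) = (0.0000−0.0000)/(62.2725−42.8687) = 0.0000. V = [p*·0.0000 + (1−p*)·0.0000]/1.05 = 0.0000. B = V − Δ·S = 0.0000.
(2,1): S=65.5500. Δ = (V_up−V_dn)/(S_up−S_dn) = (2.2148−0.0000)/(90.4590−62.2725) = 0.0786. V = [p*·2.2148 + (1−p*)·0.0000]/1.05 = 0.4906. B = V − Δ·S = -4.6602.
(2,2): S=95.2200. Δ = (V_up−V_dn)/(S_up−S_dn) = (9.5238−2.2148)/(131.4036−90.4590) = 0.1785. V = [p*·9.5238 + (1−p*)·2.2148]/1.05 = 3.7282. B = V − Δ·S = -13.2694.
(1,0): S=47.5000. Δ = (V_up−V_dn)/(S_up−S_dn) = (0.4906−0.0000)/(65.5500−45.1250) = 0.0240. V = [p*·0.4906 + (1−p*)·0.0000]/1.05 = 0.1086. B = V − Δ·S = -1.0322.
(1,1): S=69.0000. Δ = (V_up−V_dn)/(S_up−S_dn) = (3.7282−0.4906)/(95.2200−65.5500) = 0.1091. V = [p*·3.7282 + (1−p*)·0.4906]/1.05 = 1.1843. B = V − Δ·S = -6.3451.
(0,0): S=50.0000. Δ = (V_up−V_dn)/(S_up−S_dn) = (1.1843−0.1086)/(69.0000−47.5000) = 0.0500. V = [p*·1.1843 + (1−p*)·0.1086]/1.05 = 0.3417. B = V − Δ·S = -2.1597.
Root portfolio cost Δ·50+B reproduces V0=0.3417.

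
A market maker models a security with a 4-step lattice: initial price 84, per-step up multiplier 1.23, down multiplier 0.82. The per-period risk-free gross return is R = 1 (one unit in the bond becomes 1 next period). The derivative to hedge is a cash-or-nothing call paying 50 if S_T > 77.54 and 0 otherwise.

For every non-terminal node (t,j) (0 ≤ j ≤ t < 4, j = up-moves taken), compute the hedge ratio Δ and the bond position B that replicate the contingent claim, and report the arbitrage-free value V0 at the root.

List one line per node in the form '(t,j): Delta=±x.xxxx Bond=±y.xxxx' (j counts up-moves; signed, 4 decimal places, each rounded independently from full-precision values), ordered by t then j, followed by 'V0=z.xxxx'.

No-arbitrage ⇒ martingale measure with p* = (R−d)/(u−d) = 0.4390.
Terminal payoffs: V(4,0)=0.0000, V(4,1)=0.0000, V(4,2)=50.0000, V(4,3)=50.0000, V(4,4)=50.0000
  t=3,j=0: stock 46.3149 → up 56.9673 (V=0.0000), down 37.9782 (V=0.0000). Price 0.0000; hedge Δ=0.0000, bond B=0.0000.
  t=3,j=1: stock 69.4724 → up 85.4510 (V=50.0000), down 56.9673 (V=0.0000). Price 21.9512; hedge Δ=1.7554, bond B=-100.0000.
  t=3,j=2: stock 104.2086 → up 128.1765 (V=50.0000), down 85.4510 (V=50.0000). Price 50.0000; hedge Δ=0.0000, bond B=50.0000.
  t=3,j=3: stock 156.3128 → up 192.2648 (V=50.0000), down 128.1765 (V=50.0000). Price 50.0000; hedge Δ=0.0000, bond B=50.0000.
  t=2,j=0: stock 56.4816 → up 69.4724 (V=21.9512), down 46.3149 (V=0.0000). Price 9.6371; hedge Δ=0.9479, bond B=-43.9024.
  t=2,j=1: stock 84.7224 → up 104.2086 (V=50.0000), down 69.4724 (V=21.9512). Price 34.2653; hedge Δ=0.8075, bond B=-34.1463.
  t=2,j=2: stock 127.0836 → up 156.3128 (V=50.0000), down 104.2086 (V=50.0000). Price 50.0000; hedge Δ=0.0000, bond B=50.0000.
  t=1,j=0: stock 68.8800 → up 84.7224 (V=34.2653), down 56.4816 (V=9.6371). Price 20.4495; hedge Δ=0.8721, bond B=-39.6193.
  t=1,j=1: stock 103.3200 → up 127.0836 (V=50.0000), down 84.7224 (V=34.2653). Price 41.1732; hedge Δ=0.3714, bond B=2.7960.
  t=0,j=0: stock 84.0000 → up 103.3200 (V=41.1732), down 68.8800 (V=20.4495). Price 29.5477; hedge Δ=0.6017, bond B=-20.9980.
Self-financing check: at every node Δ·S+B equals the discounted successor values.

(0,0): Delta=0.6017 Bond=-20.9980
(1,0): Delta=0.8721 Bond=-39.6193
(1,1): Delta=0.3714 Bond=2.7960
(2,0): Delta=0.9479 Bond=-43.9024
(2,1): Delta=0.8075 Bond=-34.1463
(2,2): Delta=0.0000 Bond=50.0000
(3,0): Delta=0.0000 Bond=0.0000
(3,1): Delta=1.7554 Bond=-100.0000
(3,2): Delta=0.0000 Bond=50.0000
(3,3): Delta=0.0000 Bond=50.0000
V0=29.5477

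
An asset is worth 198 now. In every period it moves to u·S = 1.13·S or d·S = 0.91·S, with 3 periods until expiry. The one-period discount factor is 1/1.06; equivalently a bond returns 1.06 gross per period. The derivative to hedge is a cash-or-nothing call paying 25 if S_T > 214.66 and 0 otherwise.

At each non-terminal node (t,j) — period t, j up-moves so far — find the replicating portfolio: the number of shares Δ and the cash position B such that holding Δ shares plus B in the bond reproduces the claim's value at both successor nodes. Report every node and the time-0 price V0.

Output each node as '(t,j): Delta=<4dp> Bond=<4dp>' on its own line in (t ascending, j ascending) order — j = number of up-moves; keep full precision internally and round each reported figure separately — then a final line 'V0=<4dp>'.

(0,0): Delta=0.2216 Bond=-27.9137
(1,0): Delta=0.4057 Bond=-62.7503
(1,1): Delta=0.1525 Bond=-14.1131
(2,0): Delta=0.0000 Bond=0.0000
(2,1): Delta=0.5581 Bond=-97.5557
(2,2): Delta=0.0000 Bond=23.5849
V0=15.9676

No-arbitrage ⇒ martingale measure with p* = (R−d)/(u−d) = 0.6818.
Terminal payoffs: V(3,0)=0.0000, V(3,1)=0.0000, V(3,2)=25.0000, V(3,3)=25.0000
Node (2,0) S=163.9638: V=(p*·0.0000+(1−p*)·0.0000)/1.06=0.0000; Δ=(0.0000−0.0000)/(185.2791−149.2071)=0.0000; B=V−Δ·S=0.0000
Node (2,1) S=203.6034: V=(p*·25.0000+(1−p*)·0.0000)/1.06=16.0806; Δ=(25.0000−0.0000)/(230.0718−185.2791)=0.5581; B=V−Δ·S=-97.5557
Node (2,2) S=252.8262: V=(p*·25.0000+(1−p*)·25.0000)/1.06=23.5849; Δ=(25.0000−25.0000)/(285.6936−230.0718)=0.0000; B=V−Δ·S=23.5849
Node (1,0) S=180.1800: V=(p*·16.0806+(1−p*)·0.0000)/1.06=10.3435; Δ=(16.0806−0.0000)/(203.6034−163.9638)=0.4057; B=V−Δ·S=-62.7503
Node (1,1) S=223.7400: V=(p*·23.5849+(1−p*)·16.0806)/1.06=19.9973; Δ=(23.5849−16.0806)/(252.8262−203.6034)=0.1525; B=V−Δ·S=-14.1131
Node (0,0) S=198.0000: V=(p*·19.9973+(1−p*)·10.3435)/1.06=15.9676; Δ=(19.9973−10.3435)/(223.7400−180.1800)=0.2216; B=V−Δ·S=-27.9137
Self-financing check: at every node Δ·S+B equals the discounted successor values.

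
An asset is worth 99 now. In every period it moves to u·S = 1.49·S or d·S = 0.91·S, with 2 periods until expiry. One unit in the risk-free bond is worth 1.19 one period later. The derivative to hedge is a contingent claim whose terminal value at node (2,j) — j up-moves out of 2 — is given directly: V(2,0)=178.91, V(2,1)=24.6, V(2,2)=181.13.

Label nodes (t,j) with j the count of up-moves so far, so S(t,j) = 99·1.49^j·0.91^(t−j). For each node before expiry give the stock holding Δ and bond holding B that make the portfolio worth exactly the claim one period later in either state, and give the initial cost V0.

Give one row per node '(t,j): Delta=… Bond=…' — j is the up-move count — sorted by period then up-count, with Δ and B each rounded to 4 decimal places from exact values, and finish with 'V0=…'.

No-arbitrage ⇒ martingale measure with p* = (R−d)/(u−d) = 0.4828.
Payoff layer (t=2): V(2,0)=178.9100, V(2,1)=24.6000, V(2,2)=181.1300
Node (1,0) S=90.0900: V=(p*·24.6000+(1−p*)·178.9100)/1.19=87.7441; Δ=(24.6000−178.9100)/(134.2341−81.9819)=-2.9532; B=V−Δ·S=353.7959
Node (1,1) S=147.5100: V=(p*·181.1300+(1−p*)·24.6000)/1.19=84.1733; Δ=(181.1300−24.6000)/(219.7899−134.2341)=1.8296; B=V−Δ·S=-185.7060
Node (0,0) S=99.0000: V=(p*·84.1733+(1−p*)·87.7441)/1.19=72.2859; Δ=(84.1733−87.7441)/(147.5100−90.0900)=-0.0622; B=V−Δ·S=78.4426
Each (Δ,B) replicates both successor values, so the strategy is self-financing and V0 is arbitrage-free.

(0,0): Delta=-0.0622 Bond=78.4426
(1,0): Delta=-2.9532 Bond=353.7959
(1,1): Delta=1.8296 Bond=-185.7060
V0=72.2859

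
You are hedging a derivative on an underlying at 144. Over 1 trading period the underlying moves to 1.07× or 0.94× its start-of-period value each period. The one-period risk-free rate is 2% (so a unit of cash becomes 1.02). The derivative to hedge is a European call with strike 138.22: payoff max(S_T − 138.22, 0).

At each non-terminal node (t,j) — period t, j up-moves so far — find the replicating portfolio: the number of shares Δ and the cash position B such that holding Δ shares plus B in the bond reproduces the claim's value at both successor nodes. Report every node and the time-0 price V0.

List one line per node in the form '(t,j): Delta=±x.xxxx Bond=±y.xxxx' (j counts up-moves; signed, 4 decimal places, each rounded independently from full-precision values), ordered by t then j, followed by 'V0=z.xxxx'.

No-arbitrage ⇒ martingale measure with p* = (R−d)/(u−d) = 0.6154.
Terminal payoffs: V(1,0)=0.0000, V(1,1)=15.8600
(0,0): S=144.0000. Δ = (V_up−V_dn)/(S_up−S_dn) = (15.8600−0.0000)/(154.0800−135.3600) = 0.8472. V = [p*·15.8600 + (1−p*)·0.0000]/1.02 = 9.5686. B = V − Δ·S = -112.4314.
Check: Δ(0,0)·S0 + B(0,0) = 9.5686 = V0.

(0,0): Delta=0.8472 Bond=-112.4314
V0=9.5686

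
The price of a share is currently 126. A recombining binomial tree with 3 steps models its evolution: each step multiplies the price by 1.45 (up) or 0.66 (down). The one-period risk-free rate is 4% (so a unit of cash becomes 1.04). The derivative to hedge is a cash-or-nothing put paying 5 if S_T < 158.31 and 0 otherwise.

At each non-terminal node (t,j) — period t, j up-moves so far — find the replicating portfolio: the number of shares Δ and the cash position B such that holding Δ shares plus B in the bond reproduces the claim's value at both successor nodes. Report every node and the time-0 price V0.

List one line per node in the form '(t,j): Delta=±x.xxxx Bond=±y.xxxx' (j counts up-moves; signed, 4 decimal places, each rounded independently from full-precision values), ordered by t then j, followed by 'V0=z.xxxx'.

Under the risk-neutral measure, an up-move has probability p* = (R−d)/(u−d) = 0.4810 and values discount at R = 1.04.
At expiry t=3: V(3,0)=5.0000, V(3,1)=5.0000, V(3,2)=0.0000, V(3,3)=0.0000
  t=2,j=0: stock 54.8856 → up 79.5841 (V=5.0000), down 36.2245 (V=5.0000). Price 4.8077; hedge Δ=0.0000, bond B=4.8077.
  t=2,j=1: stock 120.5820 → up 174.8439 (V=0.0000), down 79.5841 (V=5.0000). Price 2.4951; hedge Δ=-0.0525, bond B=8.8242.
  t=2,j=2: stock 264.9150 → up 384.1268 (V=0.0000), down 174.8439 (V=0.0000). Price 0.0000; hedge Δ=0.0000, bond B=0.0000.
  t=1,j=0: stock 83.1600 → up 120.5820 (V=2.4951), down 54.8856 (V=4.8077). Price 3.5532; hedge Δ=-0.0352, bond B=6.4805.
  t=1,j=1: stock 182.7000 → up 264.9150 (V=0.0000), down 120.5820 (V=2.4951). Price 1.2451; hedge Δ=-0.0173, bond B=4.4035.
  t=0,j=0: stock 126.0000 → up 182.7000 (V=1.2451), down 83.1600 (V=3.5532). Price 2.3490; hedge Δ=-0.0232, bond B=5.2706.
The time-0 hedge costs 2.3490, which is the no-arbitrage price.

(0,0): Delta=-0.0232 Bond=5.2706
(1,0): Delta=-0.0352 Bond=6.4805
(1,1): Delta=-0.0173 Bond=4.4035
(2,0): Delta=0.0000 Bond=4.8077
(2,1): Delta=-0.0525 Bond=8.8242
(2,2): Delta=0.0000 Bond=0.0000
V0=2.3490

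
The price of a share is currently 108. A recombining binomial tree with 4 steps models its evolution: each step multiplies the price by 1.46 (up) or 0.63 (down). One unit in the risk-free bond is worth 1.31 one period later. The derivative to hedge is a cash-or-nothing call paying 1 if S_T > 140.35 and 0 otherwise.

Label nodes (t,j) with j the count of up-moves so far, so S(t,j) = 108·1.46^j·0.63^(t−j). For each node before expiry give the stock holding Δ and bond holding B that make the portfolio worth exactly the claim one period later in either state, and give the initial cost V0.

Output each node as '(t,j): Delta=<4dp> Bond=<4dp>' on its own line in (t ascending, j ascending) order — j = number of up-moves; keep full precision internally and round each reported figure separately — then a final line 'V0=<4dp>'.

(0,0): Delta=0.0018 Bond=0.0929
(1,0): Delta=0.0069 Bond=-0.2266
(1,1): Delta=0.0013 Bond=0.1986
(2,0): Delta=0.0000 Bond=0.0000
(2,1): Delta=0.0076 Bond=-0.3624
(2,2): Delta=0.0007 Bond=0.3975
(3,0): Delta=0.0000 Bond=0.0000
(3,1): Delta=0.0000 Bond=0.0000
(3,2): Delta=0.0083 Bond=-0.5794
(3,3): Delta=0.0000 Bond=0.7634
V0=0.2880

The replicating-portfolio and risk-neutral prices coincide; use p* = (1.31−0.63)/(1.46−0.63) = 0.8193 for the latter.
Payoff layer (t=4): V(4,0)=0.0000, V(4,1)=0.0000, V(4,2)=0.0000, V(4,3)=1.0000, V(4,4)=1.0000
Node (3,0) S=27.0051: V=(p*·0.0000+(1−p*)·0.0000)/1.31=0.0000; Δ=(0.0000−0.0000)/(39.4274−17.0132)=0.0000; B=V−Δ·S=0.0000
Node (3,1) S=62.5832: V=(p*·0.0000+(1−p*)·0.0000)/1.31=0.0000; Δ=(0.0000−0.0000)/(91.3715−39.4274)=0.0000; B=V−Δ·S=0.0000
Node (3,2) S=145.0341: V=(p*·1.0000+(1−p*)·0.0000)/1.31=0.6254; Δ=(1.0000−0.0000)/(211.7497−91.3715)=0.0083; B=V−Δ·S=-0.5794
Node (3,3) S=336.1107: V=(p*·1.0000+(1−p*)·1.0000)/1.31=0.7634; Δ=(1.0000−1.0000)/(490.7216−211.7497)=0.0000; B=V−Δ·S=0.7634
Node (2,0) S=42.8652: V=(p*·0.0000+(1−p*)·0.0000)/1.31=0.0000; Δ=(0.0000−0.0000)/(62.5832−27.0051)=0.0000; B=V−Δ·S=0.0000
Node (2,1) S=99.3384: V=(p*·0.6254+(1−p*)·0.0000)/1.31=0.3911; Δ=(0.6254−0.0000)/(145.0341−62.5832)=0.0076; B=V−Δ·S=-0.3624
Node (2,2) S=230.2128: V=(p*·0.7634+(1−p*)·0.6254)/1.31=0.5637; Δ=(0.7634−0.6254)/(336.1107−145.0341)=0.0007; B=V−Δ·S=0.3975
Node (1,0) S=68.0400: V=(p*·0.3911+(1−p*)·0.0000)/1.31=0.2446; Δ=(0.3911−0.0000)/(99.3384−42.8652)=0.0069; B=V−Δ·S=-0.2266
Node (1,1) S=157.6800: V=(p*·0.5637+(1−p*)·0.3911)/1.31=0.4065; Δ=(0.5637−0.3911)/(230.2128−99.3384)=0.0013; B=V−Δ·S=0.1986
Node (0,0) S=108.0000: V=(p*·0.4065+(1−p*)·0.2446)/1.31=0.2880; Δ=(0.4065−0.2446)/(157.6800−68.0400)=0.0018; B=V−Δ·S=0.0929
Each (Δ,B) replicates both successor values, so the strategy is self-financing and V0 is arbitrage-free.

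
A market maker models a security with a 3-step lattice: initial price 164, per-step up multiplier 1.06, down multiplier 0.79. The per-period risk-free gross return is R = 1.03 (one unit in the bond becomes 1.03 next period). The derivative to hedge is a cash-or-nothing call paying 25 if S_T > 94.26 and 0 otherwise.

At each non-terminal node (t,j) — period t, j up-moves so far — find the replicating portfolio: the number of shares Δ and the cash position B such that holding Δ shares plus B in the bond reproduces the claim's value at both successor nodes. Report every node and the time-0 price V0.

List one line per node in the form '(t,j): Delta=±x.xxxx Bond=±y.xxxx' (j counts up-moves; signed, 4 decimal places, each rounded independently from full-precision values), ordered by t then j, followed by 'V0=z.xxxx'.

(0,0): Delta=0.0066 Bond=21.7697
(1,0): Delta=0.0771 Bond=13.2856
(1,1): Delta=0.0000 Bond=23.5649
(2,0): Delta=0.9046 Bond=-71.0176
(2,1): Delta=0.0000 Bond=24.2718
(2,2): Delta=0.0000 Bond=24.2718
V0=22.8472

Since d<R<u, set p* = (R−d)/(u−d) = 0.8889; price each node as the discounted p*-expectation of its children.
Terminal values V(3,·): V(3,0)=0.0000, V(3,1)=25.0000, V(3,2)=25.0000, V(3,3)=25.0000
  t=2,j=0: stock 102.3524 → up 108.4935 (V=25.0000), down 80.8584 (V=0.0000). Price 21.5750; hedge Δ=0.9046, bond B=-71.0176.
  t=2,j=1: stock 137.3336 → up 145.5736 (V=25.0000), down 108.4935 (V=25.0000). Price 24.2718; hedge Δ=0.0000, bond B=24.2718.
  t=2,j=2: stock 184.2704 → up 195.3266 (V=25.0000), down 145.5736 (V=25.0000). Price 24.2718; hedge Δ=0.0000, bond B=24.2718.
  t=1,j=0: stock 129.5600 → up 137.3336 (V=24.2718), down 102.3524 (V=21.5750). Price 23.2740; hedge Δ=0.0771, bond B=13.2856.
  t=1,j=1: stock 173.8400 → up 184.2704 (V=24.2718), down 137.3336 (V=24.2718). Price 23.5649; hedge Δ=0.0000, bond B=23.5649.
  t=0,j=0: stock 164.0000 → up 173.8400 (V=23.5649), down 129.5600 (V=23.2740). Price 22.8472; hedge Δ=0.0066, bond B=21.7697.
Check: Δ(0,0)·S0 + B(0,0) = 22.8472 = V0.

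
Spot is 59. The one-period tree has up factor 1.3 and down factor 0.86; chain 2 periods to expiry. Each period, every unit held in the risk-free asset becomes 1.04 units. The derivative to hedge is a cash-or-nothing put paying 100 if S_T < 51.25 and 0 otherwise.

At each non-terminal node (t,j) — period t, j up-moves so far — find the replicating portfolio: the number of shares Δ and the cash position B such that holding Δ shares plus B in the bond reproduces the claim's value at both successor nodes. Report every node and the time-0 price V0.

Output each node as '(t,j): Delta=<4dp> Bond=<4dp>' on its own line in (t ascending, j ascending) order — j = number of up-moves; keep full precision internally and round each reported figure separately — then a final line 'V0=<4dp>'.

Under the risk-neutral measure, an up-move has probability p* = (R−d)/(u−d) = 0.4091 and values discount at R = 1.04.
Payoff layer (t=2): V(2,0)=100.0000, V(2,1)=0.0000, V(2,2)=0.0000
(1,0): S=50.7400. Δ = (V_up−V_dn)/(S_up−S_dn) = (0.0000−100.0000)/(65.9620−43.6364) = -4.4792. V = [p*·0.0000 + (1−p*)·100.0000]/1.04 = 56.8182. B = V − Δ·S = 284.0909.
(1,1): S=76.7000. Δ = (V_up−V_dn)/(S_up−S_dn) = (0.0000−0.0000)/(99.7100−65.9620) = 0.0000. V = [p*·0.0000 + (1−p*)·0.0000]/1.04 = 0.0000. B = V − Δ·S = 0.0000.
(0,0): S=59.0000. Δ = (V_up−V_dn)/(S_up−S_dn) = (0.0000−56.8182)/(76.7000−50.7400) = -2.1887. V = [p*·0.0000 + (1−p*)·56.8182]/1.04 = 32.2831. B = V − Δ·S = 161.4153.
The time-0 hedge costs 32.2831, which is the no-arbitrage price.

(0,0): Delta=-2.1887 Bond=161.4153
(1,0): Delta=-4.4792 Bond=284.0909
(1,1): Delta=0.0000 Bond=0.0000
V0=32.2831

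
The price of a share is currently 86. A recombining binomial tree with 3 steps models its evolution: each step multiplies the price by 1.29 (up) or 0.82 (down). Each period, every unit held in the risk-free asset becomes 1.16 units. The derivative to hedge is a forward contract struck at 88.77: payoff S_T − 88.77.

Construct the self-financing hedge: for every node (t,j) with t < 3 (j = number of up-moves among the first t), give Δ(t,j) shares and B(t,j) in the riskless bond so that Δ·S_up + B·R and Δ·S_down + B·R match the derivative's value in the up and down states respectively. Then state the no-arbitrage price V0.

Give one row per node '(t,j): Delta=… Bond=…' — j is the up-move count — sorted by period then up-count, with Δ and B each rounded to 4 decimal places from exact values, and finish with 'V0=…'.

(0,0): Delta=1.0000 Bond=-56.8712
(1,0): Delta=1.0000 Bond=-65.9706
(1,1): Delta=1.0000 Bond=-65.9706
(2,0): Delta=1.0000 Bond=-76.5259
(2,1): Delta=1.0000 Bond=-76.5259
(2,2): Delta=1.0000 Bond=-76.5259
V0=29.1288

The replicating-portfolio and risk-neutral prices coincide; use p* = (1.16−0.82)/(1.29−0.82) = 0.7234 for the latter.
Terminal payoffs: V(3,0)=-41.3524, V(3,1)=-14.1739, V(3,2)=28.5823, V(3,3)=95.8453
(2,0): S=57.8264. Δ = (V_up−V_dn)/(S_up−S_dn) = (-14.1739−-41.3524)/(74.5961−47.4176) = 1.0000. V = [p*·-14.1739 + (1−p*)·-41.3524]/1.16 = -18.6995. B = V − Δ·S = -76.5259.
(2,1): S=90.9708. Δ = (V_up−V_dn)/(S_up−S_dn) = (28.5823−-14.1739)/(117.3523−74.5961) = 1.0000. V = [p*·28.5823 + (1−p*)·-14.1739]/1.16 = 14.4449. B = V − Δ·S = -76.5259.
(2,2): S=143.1126. Δ = (V_up−V_dn)/(S_up−S_dn) = (95.8453−28.5823)/(184.6153−117.3523) = 1.0000. V = [p*·95.8453 + (1−p*)·28.5823]/1.16 = 66.5867. B = V − Δ·S = -76.5259.
(1,0): S=70.5200. Δ = (V_up−V_dn)/(S_up−S_dn) = (14.4449−-18.6995)/(90.9708−57.8264) = 1.0000. V = [p*·14.4449 + (1−p*)·-18.6995]/1.16 = 4.5494. B = V − Δ·S = -65.9706.
(1,1): S=110.9400. Δ = (V_up−V_dn)/(S_up−S_dn) = (66.5867−14.4449)/(143.1126−90.9708) = 1.0000. V = [p*·66.5867 + (1−p*)·14.4449]/1.16 = 44.9694. B = V − Δ·S = -65.9706.
(0,0): S=86.0000. Δ = (V_up−V_dn)/(S_up−S_dn) = (44.9694−4.5494)/(110.9400−70.5200) = 1.0000. V = [p*·44.9694 + (1−p*)·4.5494]/1.16 = 29.1288. B = V − Δ·S = -56.8712.
Each (Δ,B) replicates both successor values, so the strategy is self-financing and V0 is arbitrage-free.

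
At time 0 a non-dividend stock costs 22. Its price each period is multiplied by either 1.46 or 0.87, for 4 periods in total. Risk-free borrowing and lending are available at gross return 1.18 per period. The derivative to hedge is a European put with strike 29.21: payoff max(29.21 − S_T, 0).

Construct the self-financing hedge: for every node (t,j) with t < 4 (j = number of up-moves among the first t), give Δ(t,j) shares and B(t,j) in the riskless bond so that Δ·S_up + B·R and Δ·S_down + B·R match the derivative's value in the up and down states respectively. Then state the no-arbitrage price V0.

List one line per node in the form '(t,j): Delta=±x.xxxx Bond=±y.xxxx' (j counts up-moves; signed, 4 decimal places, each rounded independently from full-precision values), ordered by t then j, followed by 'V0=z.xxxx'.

(0,0): Delta=-0.1770 Bond=5.2620
(1,0): Delta=-0.3780 Bond=10.0571
(1,1): Delta=-0.0688 Bond=2.7336
(2,0): Delta=-0.7151 Bond=17.4810
(2,1): Delta=-0.1966 Bond=6.7970
(2,2): Delta=0.0000 Bond=0.0000
(3,0): Delta=-1.0000 Bond=24.7542
(3,1): Delta=-0.5618 Bond=16.9003
(3,2): Delta=0.0000 Bond=0.0000
(3,3): Delta=0.0000 Bond=0.0000
V0=1.3682

No-arbitrage ⇒ martingale measure with p* = (R−d)/(u−d) = 0.5254.
Terminal payoffs: V(4,0)=16.6063, V(4,1)=8.0589, V(4,2)=0.0000, V(4,3)=0.0000, V(4,4)=0.0000
Node (3,0) S=14.4871: V=(p*·8.0589+(1−p*)·16.6063)/1.18=10.2672; Δ=(8.0589−16.6063)/(21.1511−12.6037)=-1.0000; B=V−Δ·S=24.7542
Node (3,1) S=24.3116: V=(p*·0.0000+(1−p*)·8.0589)/1.18=3.2411; Δ=(0.0000−8.0589)/(35.4950−21.1511)=-0.5618; B=V−Δ·S=16.9003
Node (3,2) S=40.7988: V=(p*·0.0000+(1−p*)·0.0000)/1.18=0.0000; Δ=(0.0000−0.0000)/(59.5663−35.4950)=0.0000; B=V−Δ·S=0.0000
Node (3,3) S=68.4670: V=(p*·0.0000+(1−p*)·0.0000)/1.18=0.0000; Δ=(0.0000−0.0000)/(99.9618−59.5663)=0.0000; B=V−Δ·S=0.0000
Node (2,0) S=16.6518: V=(p*·3.2411+(1−p*)·10.2672)/1.18=5.5725; Δ=(3.2411−10.2672)/(24.3116−14.4871)=-0.7151; B=V−Δ·S=17.4810
Node (2,1) S=27.9444: V=(p*·0.0000+(1−p*)·3.2411)/1.18=1.3035; Δ=(0.0000−3.2411)/(40.7988−24.3116)=-0.1966; B=V−Δ·S=6.7970
Node (2,2) S=46.8952: V=(p*·0.0000+(1−p*)·0.0000)/1.18=0.0000; Δ=(0.0000−0.0000)/(68.4670−40.7988)=0.0000; B=V−Δ·S=0.0000
Node (1,0) S=19.1400: V=(p*·1.3035+(1−p*)·5.5725)/1.18=2.8216; Δ=(1.3035−5.5725)/(27.9444−16.6518)=-0.3780; B=V−Δ·S=10.0571
Node (1,1) S=32.1200: V=(p*·0.0000+(1−p*)·1.3035)/1.18=0.5243; Δ=(0.0000−1.3035)/(46.8952−27.9444)=-0.0688; B=V−Δ·S=2.7336
Node (0,0) S=22.0000: V=(p*·0.5243+(1−p*)·2.8216)/1.18=1.3682; Δ=(0.5243−2.8216)/(32.1200−19.1400)=-0.1770; B=V−Δ·S=5.2620
Root portfolio cost Δ·22+B reproduces V0=1.3682.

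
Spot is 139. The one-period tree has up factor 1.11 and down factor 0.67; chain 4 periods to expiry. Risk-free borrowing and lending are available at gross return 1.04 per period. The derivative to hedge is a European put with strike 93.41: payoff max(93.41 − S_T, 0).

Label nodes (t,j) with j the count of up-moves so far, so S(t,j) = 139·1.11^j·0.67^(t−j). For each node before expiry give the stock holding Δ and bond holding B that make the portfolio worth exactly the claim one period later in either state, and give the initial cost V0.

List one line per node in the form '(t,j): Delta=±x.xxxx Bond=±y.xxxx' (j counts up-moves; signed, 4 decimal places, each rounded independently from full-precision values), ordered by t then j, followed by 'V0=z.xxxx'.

No-arbitrage ⇒ martingale measure with p* = (R−d)/(u−d) = 0.8409.
Terminal payoffs: V(4,0)=65.3999, V(4,1)=47.0053, V(4,2)=16.5305, V(4,3)=0.0000, V(4,4)=0.0000
(3,0): S=41.8061. Δ = (V_up−V_dn)/(S_up−S_dn) = (47.0053−65.3999)/(46.4047−28.0101) = -1.0000. V = [p*·47.0053 + (1−p*)·65.3999]/1.04 = 48.0113. B = V − Δ·S = 89.8173.
(3,1): S=69.2608. Δ = (V_up−V_dn)/(S_up−S_dn) = (16.5305−47.0053)/(76.8795−46.4047) = -1.0000. V = [p*·16.5305 + (1−p*)·47.0053]/1.04 = 20.5565. B = V − Δ·S = 89.8173.
(3,2): S=114.7455. Δ = (V_up−V_dn)/(S_up−S_dn) = (0.0000−16.5305)/(127.3675−76.8795) = -0.3274. V = [p*·0.0000 + (1−p*)·16.5305]/1.04 = 2.5287. B = V − Δ·S = 40.0981.
(3,3): S=190.1007. Δ = (V_up−V_dn)/(S_up−S_dn) = (0.0000−0.0000)/(211.0118−127.3675) = 0.0000. V = [p*·0.0000 + (1−p*)·0.0000]/1.04 = 0.0000. B = V − Δ·S = 0.0000.
(2,0): S=62.3971. Δ = (V_up−V_dn)/(S_up−S_dn) = (20.5565−48.0113)/(69.2608−41.8061) = -1.0000. V = [p*·20.5565 + (1−p*)·48.0113]/1.04 = 23.9657. B = V − Δ·S = 86.3628.
(2,1): S=103.3743. Δ = (V_up−V_dn)/(S_up−S_dn) = (2.5287−20.5565)/(114.7455−69.2608) = -0.3963. V = [p*·2.5287 + (1−p*)·20.5565]/1.04 = 5.1892. B = V − Δ·S = 46.1615.
(2,2): S=171.2619. Δ = (V_up−V_dn)/(S_up−S_dn) = (0.0000−2.5287)/(190.1007−114.7455) = -0.0336. V = [p*·0.0000 + (1−p*)·2.5287]/1.04 = 0.3868. B = V − Δ·S = 6.1339.
(1,0): S=93.1300. Δ = (V_up−V_dn)/(S_up−S_dn) = (5.1892−23.9657)/(103.3743−62.3971) = -0.4582. V = [p*·5.1892 + (1−p*)·23.9657]/1.04 = 7.8619. B = V − Δ·S = 50.5357.
(1,1): S=154.2900. Δ = (V_up−V_dn)/(S_up−S_dn) = (0.3868−5.1892)/(171.2619−103.3743) = -0.0707. V = [p*·0.3868 + (1−p*)·5.1892]/1.04 = 1.1066. B = V − Δ·S = 12.0211.
(0,0): S=139.0000. Δ = (V_up−V_dn)/(S_up−S_dn) = (1.1066−7.8619)/(154.2900−93.1300) = -0.1105. V = [p*·1.1066 + (1−p*)·7.8619]/1.04 = 2.0974. B = V − Δ·S = 17.4504.
Root portfolio cost Δ·139+B reproduces V0=2.0974.

(0,0): Delta=-0.1105 Bond=17.4504
(1,0): Delta=-0.4582 Bond=50.5357
(1,1): Delta=-0.0707 Bond=12.0211
(2,0): Delta=-1.0000 Bond=86.3628
(2,1): Delta=-0.3963 Bond=46.1615
(2,2): Delta=-0.0336 Bond=6.1339
(3,0): Delta=-1.0000 Bond=89.8173
(3,1): Delta=-1.0000 Bond=89.8173
(3,2): Delta=-0.3274 Bond=40.0981
(3,3): Delta=0.0000 Bond=0.0000
V0=2.0974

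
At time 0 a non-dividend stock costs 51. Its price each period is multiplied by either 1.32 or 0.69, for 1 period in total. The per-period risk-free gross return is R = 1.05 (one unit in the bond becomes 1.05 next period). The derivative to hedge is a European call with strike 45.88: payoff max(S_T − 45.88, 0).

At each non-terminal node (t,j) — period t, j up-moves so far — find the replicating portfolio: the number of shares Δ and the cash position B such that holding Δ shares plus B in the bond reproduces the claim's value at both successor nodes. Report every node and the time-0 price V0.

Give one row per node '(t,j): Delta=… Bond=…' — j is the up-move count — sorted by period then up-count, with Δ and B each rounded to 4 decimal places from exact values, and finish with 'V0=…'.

No-arbitrage ⇒ martingale measure with p* = (R−d)/(u−d) = 0.5714.
Payoff layer (t=1): V(1,0)=0.0000, V(1,1)=21.4400
Node (0,0) S=51.0000: V=(p*·21.4400+(1−p*)·0.0000)/1.05=11.6680; Δ=(21.4400−0.0000)/(67.3200−35.1900)=0.6673; B=V−Δ·S=-22.3637
Check: Δ(0,0)·S0 + B(0,0) = 11.6680 = V0.

(0,0): Delta=0.6673 Bond=-22.3637
V0=11.6680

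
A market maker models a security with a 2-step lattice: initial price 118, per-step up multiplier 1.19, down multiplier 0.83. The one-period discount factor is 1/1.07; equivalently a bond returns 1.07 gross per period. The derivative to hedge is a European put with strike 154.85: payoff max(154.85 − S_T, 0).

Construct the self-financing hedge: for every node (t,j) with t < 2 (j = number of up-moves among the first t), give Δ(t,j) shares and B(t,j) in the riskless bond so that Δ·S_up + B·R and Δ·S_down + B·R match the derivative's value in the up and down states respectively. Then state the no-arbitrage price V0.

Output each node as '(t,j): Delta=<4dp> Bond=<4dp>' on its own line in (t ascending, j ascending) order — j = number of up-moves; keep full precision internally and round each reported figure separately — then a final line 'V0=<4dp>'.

Under the risk-neutral measure, an up-move has probability p* = (R−d)/(u−d) = 0.6667 and values discount at R = 1.07.
Terminal payoffs: V(2,0)=73.5598, V(2,1)=38.3014, V(2,2)=0.0000
  t=1,j=0: stock 97.9400 → up 116.5486 (V=38.3014), down 81.2902 (V=73.5598). Price 46.7796; hedge Δ=-1.0000, bond B=144.7196.
  t=1,j=1: stock 140.4200 → up 167.0998 (V=0.0000), down 116.5486 (V=38.3014). Price 11.9319; hedge Δ=-0.7577, bond B=118.3247.
  t=0,j=0: stock 118.0000 → up 140.4200 (V=11.9319), down 97.9400 (V=46.7796). Price 22.0073; hedge Δ=-0.8203, bond B=118.8065.
Each (Δ,B) replicates both successor values, so the strategy is self-financing and V0 is arbitrage-free.

(0,0): Delta=-0.8203 Bond=118.8065
(1,0): Delta=-1.0000 Bond=144.7196
(1,1): Delta=-0.7577 Bond=118.3247
V0=22.0073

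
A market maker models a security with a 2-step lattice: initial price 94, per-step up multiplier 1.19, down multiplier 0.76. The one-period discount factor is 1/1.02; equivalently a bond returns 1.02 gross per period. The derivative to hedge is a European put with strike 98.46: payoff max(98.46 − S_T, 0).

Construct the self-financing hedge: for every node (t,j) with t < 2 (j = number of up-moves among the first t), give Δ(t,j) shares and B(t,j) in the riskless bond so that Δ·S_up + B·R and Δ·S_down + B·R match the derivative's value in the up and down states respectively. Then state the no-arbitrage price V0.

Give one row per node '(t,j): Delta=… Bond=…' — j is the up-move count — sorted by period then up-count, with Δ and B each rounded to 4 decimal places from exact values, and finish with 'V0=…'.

(0,0): Delta=-0.4918 Bond=59.0411
(1,0): Delta=-1.0000 Bond=96.5294
(1,1): Delta=-0.2796 Bond=36.4825
V0=12.8141

Since d<R<u, set p* = (R−d)/(u−d) = 0.6047; price each node as the discounted p*-expectation of its children.
Payoff layer (t=2): V(2,0)=44.1656, V(2,1)=13.4464, V(2,2)=0.0000
(1,0): S=71.4400. Δ = (V_up−V_dn)/(S_up−S_dn) = (13.4464−44.1656)/(85.0136−54.2944) = -1.0000. V = [p*·13.4464 + (1−p*)·44.1656]/1.02 = 25.0894. B = V − Δ·S = 96.5294.
(1,1): S=111.8600. Δ = (V_up−V_dn)/(S_up−S_dn) = (0.0000−13.4464)/(133.1134−85.0136) = -0.2796. V = [p*·0.0000 + (1−p*)·13.4464]/1.02 = 5.2118. B = V − Δ·S = 36.4825.
(0,0): S=94.0000. Δ = (V_up−V_dn)/(S_up−S_dn) = (5.2118−25.0894)/(111.8600−71.4400) = -0.4918. V = [p*·5.2118 + (1−p*)·25.0894]/1.02 = 12.8141. B = V − Δ·S = 59.0411.
Self-financing check: at every node Δ·S+B equals the discounted successor values.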